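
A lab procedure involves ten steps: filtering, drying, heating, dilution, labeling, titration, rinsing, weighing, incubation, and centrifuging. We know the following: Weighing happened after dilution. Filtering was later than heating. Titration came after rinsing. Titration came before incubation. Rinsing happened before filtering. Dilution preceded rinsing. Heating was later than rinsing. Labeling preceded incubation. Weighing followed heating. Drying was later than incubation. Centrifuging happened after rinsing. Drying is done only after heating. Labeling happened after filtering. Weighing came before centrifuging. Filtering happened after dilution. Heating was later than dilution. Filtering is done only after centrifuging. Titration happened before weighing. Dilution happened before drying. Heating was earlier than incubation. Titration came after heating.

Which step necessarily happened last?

drying

Every other step has a chain of constraints placing it before drying, so drying is last.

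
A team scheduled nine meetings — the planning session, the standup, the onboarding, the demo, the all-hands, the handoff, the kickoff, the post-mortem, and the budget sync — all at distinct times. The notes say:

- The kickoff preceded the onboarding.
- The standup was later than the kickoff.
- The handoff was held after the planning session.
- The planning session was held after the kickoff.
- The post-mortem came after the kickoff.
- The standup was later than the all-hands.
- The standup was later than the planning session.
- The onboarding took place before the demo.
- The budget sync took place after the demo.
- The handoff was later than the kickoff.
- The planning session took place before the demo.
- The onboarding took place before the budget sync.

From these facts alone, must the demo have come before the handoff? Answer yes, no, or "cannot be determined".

cannot be determined

No chain of stated constraints runs from the demo to the handoff, and none runs from the handoff to the demo either.
So the relative order of the demo and the handoff is not fixed by the given facts.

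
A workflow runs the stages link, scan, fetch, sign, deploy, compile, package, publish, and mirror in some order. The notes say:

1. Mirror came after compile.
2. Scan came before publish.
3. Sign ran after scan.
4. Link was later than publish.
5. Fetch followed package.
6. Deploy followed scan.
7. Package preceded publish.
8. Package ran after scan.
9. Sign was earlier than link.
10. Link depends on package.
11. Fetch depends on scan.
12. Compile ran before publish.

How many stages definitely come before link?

Directly stated before link: package, publish, and sign.
Compile reaches link via compile → publish → link.
Scan reaches link via scan → package → link.
No chain forces mirror (or any of the others) ahead of link.
That's compile, package, publish, scan, and sign — 5 in all.

5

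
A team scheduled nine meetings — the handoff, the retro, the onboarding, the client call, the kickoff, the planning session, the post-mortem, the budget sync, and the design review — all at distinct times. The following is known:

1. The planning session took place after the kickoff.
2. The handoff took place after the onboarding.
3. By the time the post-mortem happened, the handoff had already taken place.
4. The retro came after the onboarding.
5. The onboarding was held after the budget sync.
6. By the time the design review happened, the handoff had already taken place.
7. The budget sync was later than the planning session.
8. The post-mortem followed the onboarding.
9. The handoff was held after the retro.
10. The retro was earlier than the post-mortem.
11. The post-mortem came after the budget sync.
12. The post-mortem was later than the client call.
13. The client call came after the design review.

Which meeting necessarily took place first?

the kickoff

The kickoff has a chain of constraints placing it before every other meeting, so the kickoff must be first.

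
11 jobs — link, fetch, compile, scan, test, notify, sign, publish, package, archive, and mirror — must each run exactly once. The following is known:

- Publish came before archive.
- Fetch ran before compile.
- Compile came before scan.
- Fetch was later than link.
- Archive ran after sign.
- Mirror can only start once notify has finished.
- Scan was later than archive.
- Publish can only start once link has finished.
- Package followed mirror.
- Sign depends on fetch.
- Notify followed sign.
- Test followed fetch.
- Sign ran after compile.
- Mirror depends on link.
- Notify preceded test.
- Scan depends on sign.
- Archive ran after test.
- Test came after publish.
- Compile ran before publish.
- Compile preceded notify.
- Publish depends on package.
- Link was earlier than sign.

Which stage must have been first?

link

Link has a chain of constraints placing it before every other stage, so link must be first.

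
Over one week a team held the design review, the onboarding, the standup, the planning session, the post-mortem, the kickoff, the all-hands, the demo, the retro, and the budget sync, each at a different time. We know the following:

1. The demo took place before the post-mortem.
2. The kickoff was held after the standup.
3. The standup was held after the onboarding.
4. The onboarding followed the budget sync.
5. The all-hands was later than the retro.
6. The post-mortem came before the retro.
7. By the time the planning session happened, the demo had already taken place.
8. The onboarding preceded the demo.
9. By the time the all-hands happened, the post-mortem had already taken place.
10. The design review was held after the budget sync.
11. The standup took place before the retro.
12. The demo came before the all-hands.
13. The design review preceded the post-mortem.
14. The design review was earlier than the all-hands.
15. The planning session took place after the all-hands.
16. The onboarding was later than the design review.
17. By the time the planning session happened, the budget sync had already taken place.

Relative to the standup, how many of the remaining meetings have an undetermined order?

2

Forced before the standup: the budget sync, the design review, and the onboarding; forced after the standup: the all-hands, the kickoff, the planning session, and the retro.
That leaves the demo and the post-mortem with no forced order relative to the standup — 2.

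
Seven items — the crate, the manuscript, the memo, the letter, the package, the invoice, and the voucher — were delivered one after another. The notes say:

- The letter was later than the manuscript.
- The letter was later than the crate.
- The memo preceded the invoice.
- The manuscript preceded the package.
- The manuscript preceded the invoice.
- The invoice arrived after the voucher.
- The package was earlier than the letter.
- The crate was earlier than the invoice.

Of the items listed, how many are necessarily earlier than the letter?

3

Directly stated before the letter: the crate, the manuscript, and the package.
That's the crate, the manuscript, and the package — 3 in all.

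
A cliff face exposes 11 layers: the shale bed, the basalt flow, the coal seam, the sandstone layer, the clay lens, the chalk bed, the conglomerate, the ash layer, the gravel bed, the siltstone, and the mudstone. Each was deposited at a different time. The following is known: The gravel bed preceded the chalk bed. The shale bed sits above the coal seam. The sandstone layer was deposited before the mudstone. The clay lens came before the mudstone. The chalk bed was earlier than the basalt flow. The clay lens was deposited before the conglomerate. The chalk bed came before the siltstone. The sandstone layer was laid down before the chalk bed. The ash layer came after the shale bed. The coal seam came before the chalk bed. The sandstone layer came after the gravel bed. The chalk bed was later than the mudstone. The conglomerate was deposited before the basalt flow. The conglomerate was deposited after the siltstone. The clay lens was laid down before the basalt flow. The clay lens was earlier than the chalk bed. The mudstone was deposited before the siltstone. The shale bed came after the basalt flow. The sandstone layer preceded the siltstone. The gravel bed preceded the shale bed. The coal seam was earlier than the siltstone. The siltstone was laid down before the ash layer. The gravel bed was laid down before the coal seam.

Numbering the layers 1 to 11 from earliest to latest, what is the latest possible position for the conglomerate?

The conglomerate must come before the ash layer, the basalt flow, and the shale bed — 3 layers forced after it.
Everything else can be placed before the conglomerate in some valid order, so the conglomerate can sit as late as position 11 − 3 = 8.

8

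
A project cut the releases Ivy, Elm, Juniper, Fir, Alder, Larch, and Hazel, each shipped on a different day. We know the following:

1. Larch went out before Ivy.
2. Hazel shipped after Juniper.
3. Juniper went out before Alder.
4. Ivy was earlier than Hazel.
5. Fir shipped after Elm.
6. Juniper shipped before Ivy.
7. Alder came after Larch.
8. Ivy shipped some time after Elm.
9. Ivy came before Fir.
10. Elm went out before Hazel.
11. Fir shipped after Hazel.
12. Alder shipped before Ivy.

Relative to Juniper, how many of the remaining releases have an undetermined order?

Forced after Juniper: Alder, Fir, Hazel, and Ivy.
That leaves Elm and Larch with no forced order relative to Juniper — 2.

2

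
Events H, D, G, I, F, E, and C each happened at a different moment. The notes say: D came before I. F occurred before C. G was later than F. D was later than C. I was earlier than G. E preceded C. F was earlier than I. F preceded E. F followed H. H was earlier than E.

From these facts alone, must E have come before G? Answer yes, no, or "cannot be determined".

Chain the constraints: E → C → D → I → G. Each link is directly stated, so E comes before G.

yes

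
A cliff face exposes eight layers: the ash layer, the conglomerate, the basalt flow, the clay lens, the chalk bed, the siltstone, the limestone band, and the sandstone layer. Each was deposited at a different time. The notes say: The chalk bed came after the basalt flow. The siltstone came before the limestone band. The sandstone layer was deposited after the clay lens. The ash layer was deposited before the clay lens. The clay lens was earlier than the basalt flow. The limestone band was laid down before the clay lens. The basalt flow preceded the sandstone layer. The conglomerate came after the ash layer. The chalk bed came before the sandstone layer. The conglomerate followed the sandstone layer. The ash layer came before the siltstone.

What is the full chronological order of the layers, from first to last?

The constraints fix every adjacent pair, so only one ordering works:
the ash layer → the siltstone → the limestone band → the clay lens → the basalt flow → the chalk bed → the sandstone layer → the conglomerate.

the ash layer, the siltstone, the limestone band, the clay lens, the basalt flow, the chalk bed, the sandstone layer, the conglomerate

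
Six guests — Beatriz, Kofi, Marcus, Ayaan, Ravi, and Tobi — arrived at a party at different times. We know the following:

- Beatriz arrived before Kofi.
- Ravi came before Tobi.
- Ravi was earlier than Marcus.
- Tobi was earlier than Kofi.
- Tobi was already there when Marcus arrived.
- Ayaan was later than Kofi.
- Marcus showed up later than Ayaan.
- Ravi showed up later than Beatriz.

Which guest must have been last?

Every other guest has a chain of constraints placing them before Marcus, so Marcus is last.

Marcus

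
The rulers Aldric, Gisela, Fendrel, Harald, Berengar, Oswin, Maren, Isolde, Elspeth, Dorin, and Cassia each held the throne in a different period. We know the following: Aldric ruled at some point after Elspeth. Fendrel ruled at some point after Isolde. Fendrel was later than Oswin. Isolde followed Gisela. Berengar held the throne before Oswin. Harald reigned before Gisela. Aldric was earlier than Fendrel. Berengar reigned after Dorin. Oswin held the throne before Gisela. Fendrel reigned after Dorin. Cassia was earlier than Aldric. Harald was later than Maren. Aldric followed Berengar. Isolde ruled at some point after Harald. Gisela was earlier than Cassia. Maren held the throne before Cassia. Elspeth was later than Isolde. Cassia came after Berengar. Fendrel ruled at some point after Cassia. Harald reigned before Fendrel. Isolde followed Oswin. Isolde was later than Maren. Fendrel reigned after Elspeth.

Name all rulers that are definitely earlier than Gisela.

Berengar, Dorin, Harald, Maren, Oswin

Directly stated before Gisela: Harald and Oswin.
Berengar reaches Gisela via Berengar → Oswin → Gisela.
Dorin reaches Gisela via Dorin → Berengar → Oswin → Gisela.
Maren reaches Gisela via Maren → Harald → Gisela.
No chain forces Elspeth (or any of the others) ahead of Gisela.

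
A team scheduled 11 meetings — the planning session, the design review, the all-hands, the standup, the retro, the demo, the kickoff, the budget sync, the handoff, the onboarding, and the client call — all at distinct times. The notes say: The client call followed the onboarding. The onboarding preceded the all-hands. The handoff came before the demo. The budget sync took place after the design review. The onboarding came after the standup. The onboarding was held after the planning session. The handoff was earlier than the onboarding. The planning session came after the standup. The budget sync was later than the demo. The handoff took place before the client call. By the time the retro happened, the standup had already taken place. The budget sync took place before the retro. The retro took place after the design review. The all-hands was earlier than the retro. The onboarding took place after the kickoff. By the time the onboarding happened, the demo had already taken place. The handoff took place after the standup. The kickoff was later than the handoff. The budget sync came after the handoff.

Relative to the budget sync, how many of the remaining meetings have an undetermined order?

5

Forced before the budget sync: the demo, the design review, the handoff, and the standup; forced after the budget sync: the retro.
That leaves the all-hands, the client call, the kickoff, the onboarding, and the planning session with no forced order relative to the budget sync — 5.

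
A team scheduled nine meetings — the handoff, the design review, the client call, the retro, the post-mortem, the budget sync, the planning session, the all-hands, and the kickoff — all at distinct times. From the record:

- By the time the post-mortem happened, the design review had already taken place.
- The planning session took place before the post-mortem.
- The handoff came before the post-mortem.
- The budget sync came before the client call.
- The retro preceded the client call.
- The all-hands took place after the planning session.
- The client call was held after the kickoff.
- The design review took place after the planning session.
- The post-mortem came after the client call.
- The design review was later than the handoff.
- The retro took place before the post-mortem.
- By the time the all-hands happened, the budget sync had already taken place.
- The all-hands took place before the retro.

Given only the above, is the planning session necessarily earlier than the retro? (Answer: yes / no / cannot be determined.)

yes

Chain the constraints: the planning session → the all-hands → the retro. Each link is directly stated, so the planning session comes before the retro.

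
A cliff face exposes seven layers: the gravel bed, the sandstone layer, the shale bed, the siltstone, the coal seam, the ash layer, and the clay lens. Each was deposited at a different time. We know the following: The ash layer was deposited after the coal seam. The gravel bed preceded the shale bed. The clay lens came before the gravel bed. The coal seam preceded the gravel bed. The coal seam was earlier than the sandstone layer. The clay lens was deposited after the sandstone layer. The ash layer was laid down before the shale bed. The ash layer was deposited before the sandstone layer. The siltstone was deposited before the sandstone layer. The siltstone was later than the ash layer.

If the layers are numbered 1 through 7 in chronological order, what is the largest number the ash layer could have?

The ash layer must come before the clay lens, the gravel bed, the sandstone layer, the shale bed, and the siltstone — 5 layers forced after it.
Everything else can be placed before the ash layer in some valid order, so the ash layer can sit as late as position 7 − 5 = 2.

2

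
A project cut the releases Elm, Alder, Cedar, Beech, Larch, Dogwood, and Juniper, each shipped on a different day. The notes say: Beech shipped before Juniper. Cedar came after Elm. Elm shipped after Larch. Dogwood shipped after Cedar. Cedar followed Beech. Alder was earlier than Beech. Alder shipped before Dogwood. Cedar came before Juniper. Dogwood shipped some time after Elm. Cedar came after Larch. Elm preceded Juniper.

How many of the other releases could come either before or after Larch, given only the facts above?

2

Forced after Larch: Cedar, Dogwood, Elm, and Juniper.
That leaves Alder and Beech with no forced order relative to Larch — 2.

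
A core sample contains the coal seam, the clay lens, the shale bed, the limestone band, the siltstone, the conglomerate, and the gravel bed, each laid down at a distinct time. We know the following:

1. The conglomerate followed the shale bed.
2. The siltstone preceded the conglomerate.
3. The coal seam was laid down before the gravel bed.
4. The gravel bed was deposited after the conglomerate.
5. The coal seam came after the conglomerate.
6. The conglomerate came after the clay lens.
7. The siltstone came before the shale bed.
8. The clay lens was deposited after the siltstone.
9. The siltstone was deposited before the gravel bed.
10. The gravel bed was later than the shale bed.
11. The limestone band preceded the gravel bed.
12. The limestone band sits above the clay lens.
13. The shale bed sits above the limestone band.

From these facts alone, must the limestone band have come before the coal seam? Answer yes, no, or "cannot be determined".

yes

Chain the constraints: the limestone band → the shale bed → the conglomerate → the coal seam. Each link is directly stated, so the limestone band comes before the coal seam.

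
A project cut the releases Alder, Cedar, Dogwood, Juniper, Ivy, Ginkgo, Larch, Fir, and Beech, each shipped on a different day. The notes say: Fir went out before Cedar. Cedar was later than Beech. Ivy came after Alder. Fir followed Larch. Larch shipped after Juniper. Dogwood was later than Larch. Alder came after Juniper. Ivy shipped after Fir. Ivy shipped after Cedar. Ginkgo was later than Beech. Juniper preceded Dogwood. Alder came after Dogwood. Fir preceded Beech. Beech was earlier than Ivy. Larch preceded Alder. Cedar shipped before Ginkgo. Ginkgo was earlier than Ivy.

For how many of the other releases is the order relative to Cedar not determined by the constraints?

2

Forced before Cedar: Beech, Fir, Juniper, and Larch; forced after Cedar: Ginkgo and Ivy.
That leaves Alder and Dogwood with no forced order relative to Cedar — 2.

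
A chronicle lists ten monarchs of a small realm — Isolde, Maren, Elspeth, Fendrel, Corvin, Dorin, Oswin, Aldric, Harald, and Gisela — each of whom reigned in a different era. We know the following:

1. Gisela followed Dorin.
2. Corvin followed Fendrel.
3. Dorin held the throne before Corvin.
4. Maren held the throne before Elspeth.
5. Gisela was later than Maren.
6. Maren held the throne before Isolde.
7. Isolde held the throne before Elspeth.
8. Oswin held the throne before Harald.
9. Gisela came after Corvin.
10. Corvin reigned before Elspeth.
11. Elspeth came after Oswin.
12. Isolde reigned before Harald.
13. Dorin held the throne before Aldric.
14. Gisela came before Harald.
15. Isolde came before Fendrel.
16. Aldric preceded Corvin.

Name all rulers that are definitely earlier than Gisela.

Directly stated before Gisela: Corvin, Dorin, and Maren.
Aldric reaches Gisela via Aldric → Corvin → Gisela.
Fendrel reaches Gisela via Fendrel → Corvin → Gisela.
Isolde reaches Gisela via Isolde → Fendrel → Corvin → Gisela.

Aldric, Corvin, Dorin, Fendrel, Isolde, Maren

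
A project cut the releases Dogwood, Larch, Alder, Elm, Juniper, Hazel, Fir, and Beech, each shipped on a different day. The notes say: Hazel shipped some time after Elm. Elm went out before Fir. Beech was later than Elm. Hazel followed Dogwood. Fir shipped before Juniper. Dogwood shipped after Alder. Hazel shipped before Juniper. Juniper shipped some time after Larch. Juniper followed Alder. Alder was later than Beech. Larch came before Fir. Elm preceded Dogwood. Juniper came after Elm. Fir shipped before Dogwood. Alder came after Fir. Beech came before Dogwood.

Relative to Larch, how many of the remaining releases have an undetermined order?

Forced after Larch: Alder, Dogwood, Fir, Hazel, and Juniper.
That leaves Beech and Elm with no forced order relative to Larch — 2.

2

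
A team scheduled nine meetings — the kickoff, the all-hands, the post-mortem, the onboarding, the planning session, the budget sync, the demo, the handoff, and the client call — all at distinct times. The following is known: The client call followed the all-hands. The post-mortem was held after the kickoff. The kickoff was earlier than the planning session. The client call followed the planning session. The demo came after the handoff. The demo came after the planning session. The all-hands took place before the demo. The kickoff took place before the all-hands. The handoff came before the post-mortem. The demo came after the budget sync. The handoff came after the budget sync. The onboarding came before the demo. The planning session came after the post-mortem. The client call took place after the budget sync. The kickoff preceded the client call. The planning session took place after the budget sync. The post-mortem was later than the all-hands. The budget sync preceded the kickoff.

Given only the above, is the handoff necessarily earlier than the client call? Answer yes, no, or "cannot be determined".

yes

Chain the constraints: the handoff → the post-mortem → the planning session → the client call. Each link is directly stated, so the handoff comes before the client call.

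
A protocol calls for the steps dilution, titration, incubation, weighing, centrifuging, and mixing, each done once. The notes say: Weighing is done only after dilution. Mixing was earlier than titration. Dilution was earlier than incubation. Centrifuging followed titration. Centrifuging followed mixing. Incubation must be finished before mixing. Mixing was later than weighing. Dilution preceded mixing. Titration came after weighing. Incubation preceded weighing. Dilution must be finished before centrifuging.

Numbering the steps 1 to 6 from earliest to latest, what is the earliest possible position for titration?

Dilution, incubation, mixing, and weighing must all come before titration — 4 forced predecessors.
Nothing else is forced ahead of titration, so its earliest slot is position 4 + 1 = 5.

5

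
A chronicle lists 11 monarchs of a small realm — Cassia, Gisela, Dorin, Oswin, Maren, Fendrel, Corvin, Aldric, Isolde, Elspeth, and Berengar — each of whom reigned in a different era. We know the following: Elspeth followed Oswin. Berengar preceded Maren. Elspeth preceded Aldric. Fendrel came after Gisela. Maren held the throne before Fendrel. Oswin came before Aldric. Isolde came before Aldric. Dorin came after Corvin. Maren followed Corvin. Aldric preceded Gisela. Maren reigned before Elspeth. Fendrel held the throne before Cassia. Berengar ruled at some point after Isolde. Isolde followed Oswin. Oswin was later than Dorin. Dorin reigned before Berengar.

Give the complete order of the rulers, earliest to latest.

The constraints fix every adjacent pair, so only one ordering works:
Corvin → Dorin → Oswin → Isolde → Berengar → Maren → Elspeth → Aldric → Gisela → Fendrel → Cassia.

Corvin, Dorin, Oswin, Isolde, Berengar, Maren, Elspeth, Aldric, Gisela, Fendrel, Cassia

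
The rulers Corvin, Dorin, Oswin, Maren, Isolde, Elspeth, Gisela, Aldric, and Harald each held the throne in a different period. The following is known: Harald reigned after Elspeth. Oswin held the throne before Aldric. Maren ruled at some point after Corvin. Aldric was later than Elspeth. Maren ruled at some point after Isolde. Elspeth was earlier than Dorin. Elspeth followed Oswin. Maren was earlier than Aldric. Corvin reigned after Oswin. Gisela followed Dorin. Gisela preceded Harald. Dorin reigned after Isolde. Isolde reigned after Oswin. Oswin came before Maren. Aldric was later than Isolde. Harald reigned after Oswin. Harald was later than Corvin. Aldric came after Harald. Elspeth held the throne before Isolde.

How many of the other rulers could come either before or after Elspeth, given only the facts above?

1

Forced before Elspeth: Oswin; forced after Elspeth: Aldric, Dorin, Gisela, Harald, Isolde, and Maren.
That leaves Corvin with no forced order relative to Elspeth — 1.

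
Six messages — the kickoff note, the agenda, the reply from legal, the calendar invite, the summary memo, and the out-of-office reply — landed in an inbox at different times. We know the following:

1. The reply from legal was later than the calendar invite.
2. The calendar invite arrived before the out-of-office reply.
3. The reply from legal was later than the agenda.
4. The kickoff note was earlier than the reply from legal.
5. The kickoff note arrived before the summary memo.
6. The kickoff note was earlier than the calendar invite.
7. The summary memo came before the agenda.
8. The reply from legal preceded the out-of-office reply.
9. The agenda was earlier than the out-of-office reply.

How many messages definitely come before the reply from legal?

Directly stated before the reply from legal: the agenda, the calendar invite, and the kickoff note.
The summary memo reaches the reply from legal via the summary memo → the agenda → the reply from legal.
No chain forces the out-of-office reply ahead of the reply from legal.
That's the agenda, the calendar invite, the kickoff note, and the summary memo — 4 in all.

4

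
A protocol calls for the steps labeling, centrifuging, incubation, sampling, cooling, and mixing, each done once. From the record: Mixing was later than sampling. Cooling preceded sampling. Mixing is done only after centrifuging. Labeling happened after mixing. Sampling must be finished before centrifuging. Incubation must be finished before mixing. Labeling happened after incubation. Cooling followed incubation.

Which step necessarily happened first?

Incubation has a chain of constraints placing it before every other step, so incubation must be first.

incubation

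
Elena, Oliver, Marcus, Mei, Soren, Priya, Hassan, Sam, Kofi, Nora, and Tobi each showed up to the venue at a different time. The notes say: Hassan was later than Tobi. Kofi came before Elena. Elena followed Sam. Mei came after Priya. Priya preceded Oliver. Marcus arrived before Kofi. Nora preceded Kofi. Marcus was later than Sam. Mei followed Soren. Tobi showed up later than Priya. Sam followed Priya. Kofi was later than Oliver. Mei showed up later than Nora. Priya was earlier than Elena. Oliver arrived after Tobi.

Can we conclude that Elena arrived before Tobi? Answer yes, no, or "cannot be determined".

Tracing the constraints gives Tobi → Oliver → Kofi → Elena, so Tobi must come before Elena.
That means Elena cannot be before Tobi.

no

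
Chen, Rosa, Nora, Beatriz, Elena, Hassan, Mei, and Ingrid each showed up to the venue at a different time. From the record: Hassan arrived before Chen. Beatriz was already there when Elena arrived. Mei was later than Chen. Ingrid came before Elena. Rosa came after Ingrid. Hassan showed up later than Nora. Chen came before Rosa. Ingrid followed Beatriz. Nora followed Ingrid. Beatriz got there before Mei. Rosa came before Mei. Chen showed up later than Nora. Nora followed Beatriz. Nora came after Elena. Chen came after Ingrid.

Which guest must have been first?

Beatriz

Beatriz has a chain of constraints placing them before every other guest, so Beatriz must be first.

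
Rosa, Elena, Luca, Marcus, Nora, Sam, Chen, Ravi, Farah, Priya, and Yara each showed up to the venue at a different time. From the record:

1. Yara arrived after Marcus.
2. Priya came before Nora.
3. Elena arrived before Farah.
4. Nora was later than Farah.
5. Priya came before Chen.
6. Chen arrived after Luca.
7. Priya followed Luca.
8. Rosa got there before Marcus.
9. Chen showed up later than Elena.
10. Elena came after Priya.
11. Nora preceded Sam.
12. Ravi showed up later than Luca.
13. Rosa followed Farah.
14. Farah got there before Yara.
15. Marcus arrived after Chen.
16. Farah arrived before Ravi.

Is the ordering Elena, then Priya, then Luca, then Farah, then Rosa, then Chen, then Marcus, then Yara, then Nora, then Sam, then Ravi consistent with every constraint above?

The constraints require Priya before Elena, but in the proposed sequence Elena appears ahead of Priya. That one violation is enough.

no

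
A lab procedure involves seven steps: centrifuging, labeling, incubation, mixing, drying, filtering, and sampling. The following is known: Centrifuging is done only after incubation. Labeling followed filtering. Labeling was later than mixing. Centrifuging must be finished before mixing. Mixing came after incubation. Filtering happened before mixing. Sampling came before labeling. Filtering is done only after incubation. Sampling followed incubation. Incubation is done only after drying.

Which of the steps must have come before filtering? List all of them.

Directly stated before filtering: incubation.
Drying reaches filtering via drying → incubation → filtering.
No chain forces labeling (or any of the others) ahead of filtering.

drying, incubation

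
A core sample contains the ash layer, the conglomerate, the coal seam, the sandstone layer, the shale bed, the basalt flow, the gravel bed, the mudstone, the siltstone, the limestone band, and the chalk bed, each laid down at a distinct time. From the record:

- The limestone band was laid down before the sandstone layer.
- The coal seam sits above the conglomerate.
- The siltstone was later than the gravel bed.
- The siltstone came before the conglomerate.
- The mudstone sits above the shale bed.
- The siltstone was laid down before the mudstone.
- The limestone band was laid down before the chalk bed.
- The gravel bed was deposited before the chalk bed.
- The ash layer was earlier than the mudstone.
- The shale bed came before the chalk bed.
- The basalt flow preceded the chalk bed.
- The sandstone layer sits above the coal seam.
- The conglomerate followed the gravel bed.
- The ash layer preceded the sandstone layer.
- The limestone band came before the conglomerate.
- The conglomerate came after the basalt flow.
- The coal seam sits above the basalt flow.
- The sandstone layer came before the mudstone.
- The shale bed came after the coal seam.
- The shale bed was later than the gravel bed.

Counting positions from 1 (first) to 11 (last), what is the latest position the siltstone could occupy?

5

The siltstone must come before the chalk bed, the coal seam, the conglomerate, the mudstone, the sandstone layer, and the shale bed — 6 layers forced after it.
Everything else can be placed before the siltstone in some valid order, so the siltstone can sit as late as position 11 − 6 = 5.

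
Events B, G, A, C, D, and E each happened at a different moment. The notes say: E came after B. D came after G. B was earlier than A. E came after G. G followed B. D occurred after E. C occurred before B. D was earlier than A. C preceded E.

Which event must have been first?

C has a chain of constraints placing it before every other event, so C must be first.

C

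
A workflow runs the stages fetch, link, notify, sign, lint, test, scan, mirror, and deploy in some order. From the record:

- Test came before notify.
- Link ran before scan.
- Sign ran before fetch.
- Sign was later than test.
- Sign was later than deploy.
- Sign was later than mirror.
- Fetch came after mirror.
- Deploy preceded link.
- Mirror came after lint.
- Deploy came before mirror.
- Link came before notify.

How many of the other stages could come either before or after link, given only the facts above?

Forced before link: deploy; forced after link: notify and scan.
That leaves fetch, lint, mirror, sign, and test with no forced order relative to link — 5.

5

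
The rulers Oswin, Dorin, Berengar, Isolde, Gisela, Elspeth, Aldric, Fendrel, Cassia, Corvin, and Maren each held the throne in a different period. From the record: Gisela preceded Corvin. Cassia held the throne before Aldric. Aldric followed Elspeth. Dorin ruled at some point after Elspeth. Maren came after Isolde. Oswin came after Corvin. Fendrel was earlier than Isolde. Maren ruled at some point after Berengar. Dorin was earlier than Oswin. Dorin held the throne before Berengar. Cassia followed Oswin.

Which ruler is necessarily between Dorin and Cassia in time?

Oswin

Tracing the constraints gives Dorin → Oswin → Cassia, so Oswin sits after Dorin and before Cassia.
No other ruler is forced both after Dorin and before Cassia.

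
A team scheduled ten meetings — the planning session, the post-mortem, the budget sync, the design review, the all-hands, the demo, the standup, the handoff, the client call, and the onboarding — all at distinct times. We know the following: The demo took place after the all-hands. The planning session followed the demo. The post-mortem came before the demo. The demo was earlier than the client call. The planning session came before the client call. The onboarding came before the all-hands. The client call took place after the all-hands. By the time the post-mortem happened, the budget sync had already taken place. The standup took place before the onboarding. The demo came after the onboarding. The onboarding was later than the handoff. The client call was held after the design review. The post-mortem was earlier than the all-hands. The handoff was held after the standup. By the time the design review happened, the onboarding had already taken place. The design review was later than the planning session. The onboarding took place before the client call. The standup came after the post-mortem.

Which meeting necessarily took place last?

Every other meeting has a chain of constraints placing it before the client call, so the client call is last.

the client call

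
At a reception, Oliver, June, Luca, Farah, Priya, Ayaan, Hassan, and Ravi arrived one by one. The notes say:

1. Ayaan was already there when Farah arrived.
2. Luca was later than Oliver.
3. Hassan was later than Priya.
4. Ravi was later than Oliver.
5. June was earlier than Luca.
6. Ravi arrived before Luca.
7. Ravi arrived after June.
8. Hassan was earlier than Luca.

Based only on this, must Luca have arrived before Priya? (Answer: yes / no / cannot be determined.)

no

Tracing the constraints gives Priya → Hassan → Luca, so Priya must come before Luca.
That means Luca cannot be before Priya.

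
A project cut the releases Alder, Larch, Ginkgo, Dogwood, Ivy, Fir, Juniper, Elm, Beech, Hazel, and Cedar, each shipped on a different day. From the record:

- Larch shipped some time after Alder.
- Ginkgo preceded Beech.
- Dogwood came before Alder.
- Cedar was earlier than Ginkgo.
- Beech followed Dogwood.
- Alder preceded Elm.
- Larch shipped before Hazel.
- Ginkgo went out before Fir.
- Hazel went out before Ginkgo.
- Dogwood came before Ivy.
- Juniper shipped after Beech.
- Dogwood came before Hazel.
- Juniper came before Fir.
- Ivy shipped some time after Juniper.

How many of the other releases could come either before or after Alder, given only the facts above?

Forced before Alder: Dogwood; forced after Alder: Beech, Elm, Fir, Ginkgo, Hazel, Ivy, Juniper, and Larch.
That leaves Cedar with no forced order relative to Alder — 1.

1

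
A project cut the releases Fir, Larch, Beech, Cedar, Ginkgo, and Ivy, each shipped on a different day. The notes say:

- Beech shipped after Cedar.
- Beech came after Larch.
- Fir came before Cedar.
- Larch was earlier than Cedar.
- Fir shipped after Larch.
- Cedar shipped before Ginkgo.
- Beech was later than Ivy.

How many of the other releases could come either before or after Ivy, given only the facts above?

4

Forced after Ivy: Beech.
That leaves Cedar, Fir, Ginkgo, and Larch with no forced order relative to Ivy — 4.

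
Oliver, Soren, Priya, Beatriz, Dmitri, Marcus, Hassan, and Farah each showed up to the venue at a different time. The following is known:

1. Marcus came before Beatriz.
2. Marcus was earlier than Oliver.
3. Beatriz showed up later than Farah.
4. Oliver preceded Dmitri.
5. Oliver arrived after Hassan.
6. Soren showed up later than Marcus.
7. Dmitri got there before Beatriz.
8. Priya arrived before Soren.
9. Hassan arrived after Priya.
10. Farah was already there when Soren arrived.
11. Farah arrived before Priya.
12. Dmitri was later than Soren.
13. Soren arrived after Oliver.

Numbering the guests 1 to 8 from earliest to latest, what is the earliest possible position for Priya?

Farah must come before Priya — 1 forced predecessor.
Nothing else is forced ahead of Priya, so their earliest slot is position 1 + 1 = 2.

2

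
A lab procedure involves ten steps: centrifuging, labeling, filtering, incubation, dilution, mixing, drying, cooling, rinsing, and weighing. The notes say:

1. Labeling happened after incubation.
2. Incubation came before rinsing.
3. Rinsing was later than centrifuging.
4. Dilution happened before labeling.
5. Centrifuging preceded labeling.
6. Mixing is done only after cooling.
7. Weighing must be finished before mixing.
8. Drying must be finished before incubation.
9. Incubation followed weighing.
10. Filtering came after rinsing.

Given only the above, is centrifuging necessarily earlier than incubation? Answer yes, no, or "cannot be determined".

cannot be determined

No chain of stated constraints runs from centrifuging to incubation, and none runs from incubation to centrifuging either.
So the relative order of centrifuging and incubation is not fixed by the given facts.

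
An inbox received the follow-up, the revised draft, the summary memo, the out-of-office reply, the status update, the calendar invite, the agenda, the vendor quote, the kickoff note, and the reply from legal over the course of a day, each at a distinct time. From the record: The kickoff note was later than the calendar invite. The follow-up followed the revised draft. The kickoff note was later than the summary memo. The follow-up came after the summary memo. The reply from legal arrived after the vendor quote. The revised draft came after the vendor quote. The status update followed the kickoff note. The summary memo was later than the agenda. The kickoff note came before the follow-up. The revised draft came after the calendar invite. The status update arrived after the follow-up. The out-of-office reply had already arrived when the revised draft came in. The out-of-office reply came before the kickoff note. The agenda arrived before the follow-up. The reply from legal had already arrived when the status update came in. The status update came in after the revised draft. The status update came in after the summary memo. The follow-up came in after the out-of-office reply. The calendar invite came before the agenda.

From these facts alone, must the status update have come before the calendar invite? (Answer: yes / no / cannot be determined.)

no

Tracing the constraints gives the calendar invite → the kickoff note → the status update, so the calendar invite must come before the status update.
That means the status update cannot be before the calendar invite.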